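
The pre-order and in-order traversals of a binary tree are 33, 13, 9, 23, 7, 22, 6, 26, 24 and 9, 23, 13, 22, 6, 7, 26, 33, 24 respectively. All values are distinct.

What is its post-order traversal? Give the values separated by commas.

The first element of pre-order is the root; it splits in-order into left and right subtrees.
Root 33: left subtree has 7 nodes {9, 23, 13, 22, 6, 7, 26}, right has 1 {24}.
  Root 13: left subtree has 2 nodes {9, 23}, right has 4 {22, 6, 7, 26}.
    Root 9: left subtree has 0 nodes { }, right has 1 {23}.
    Root 7: left subtree has 2 nodes {22, 6}, right has 1 {26}.
      Root 22: left subtree has 0 nodes { }, right has 1 {6}.

23, 9, 6, 22, 26, 7, 13, 24, 33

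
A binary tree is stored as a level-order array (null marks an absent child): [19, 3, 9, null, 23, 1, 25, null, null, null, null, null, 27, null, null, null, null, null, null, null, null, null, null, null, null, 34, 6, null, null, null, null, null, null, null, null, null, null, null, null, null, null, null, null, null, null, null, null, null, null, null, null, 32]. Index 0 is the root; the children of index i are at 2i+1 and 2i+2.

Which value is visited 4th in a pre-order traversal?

Pre-order visits the node, then its left subtree, then its right subtree.
Visit 19.
At 19: go left to 3.
  Visit 3.
  At 3: no left child.
  At 3: go right to 23.
    23 is a leaf — visit 23.
At 19: go right to 9.
  Visit 9.
  At 9: go left to 1.
    Visit 1.
    At 1: no left child.
    At 1: go right to 27.
      Visit 27.
      At 27: go left to 34.
        Visit 34.
        At 34: go left to 32.
          32 is a leaf — visit 32.
        At 34: no right child.
      At 27: go right to 6.
        6 is a leaf — visit 6.
  At 9: go right to 25.
    25 is a leaf — visit 25.
Full pre-order sequence: 19, 3, 23, 9, 1, 27, 34, 32, 6, 25.

9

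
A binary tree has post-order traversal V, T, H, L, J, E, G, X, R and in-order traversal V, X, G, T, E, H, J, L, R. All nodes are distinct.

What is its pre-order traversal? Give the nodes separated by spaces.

R X V G E T J H L

The last element of post-order is the root; it splits in-order into left and right subtrees.
Root R: left subtree has 8 nodes {V, X, G, T, E, H, J, L}, right has 0 { }.
  Root X: left subtree has 1 node {V}, right has 6 {G, T, E, H, J, L}.
    Root G: left subtree has 0 nodes { }, right has 5 {T, E, H, J, L}.
      Root E: left subtree has 1 node {T}, right has 3 {H, J, L}.
        Root J: left subtree has 1 node {H}, right has 1 {L}.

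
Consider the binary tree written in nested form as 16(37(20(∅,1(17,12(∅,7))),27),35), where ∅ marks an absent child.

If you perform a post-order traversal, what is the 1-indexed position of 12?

3

Post-order visits the left subtree, then the right subtree, then the node.
At 16: go left to 37.
  At 37: go left to 20.
    At 20: no left child.
    At 20: go right to 1.
      At 1: go left to 17.
        17 is a leaf — visit 17.
      At 1: go right to 12.
        At 12: no left child.
        At 12: go right to 7.
          7 is a leaf — visit 7.
        Visit 12.
      Visit 1.
    Visit 20.
  At 37: go right to 27.
    27 is a leaf — visit 27.
  Visit 37.
At 16: go right to 35.
  35 is a leaf — visit 35.
Visit 16.
Full post-order sequence: 17, 7, 12, 1, 20, 27, 37, 35, 16.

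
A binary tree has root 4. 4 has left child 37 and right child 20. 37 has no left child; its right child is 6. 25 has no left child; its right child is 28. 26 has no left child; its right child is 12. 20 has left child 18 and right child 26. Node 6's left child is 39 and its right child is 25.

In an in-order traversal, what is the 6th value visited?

In-order visits the left subtree, then the node, then the right subtree.
At 4: go left to 37.
  At 37: no left child.
  Visit 37.
  At 37: go right to 6.
    At 6: go left to 39.
      39 is a leaf — visit 39.
    Visit 6.
    At 6: go right to 25.
      At 25: no left child.
      Visit 25.
      At 25: go right to 28.
        28 is a leaf — visit 28.
Visit 4.
At 4: go right to 20.
  At 20: go left to 18.
    18 is a leaf — visit 18.
  Visit 20.
  At 20: go right to 26.
    At 26: no left child.
    Visit 26.
    At 26: go right to 12.
      12 is a leaf — visit 12.
Full in-order sequence: 37, 39, 6, 25, 28, 4, 18, 20, 26, 12.

4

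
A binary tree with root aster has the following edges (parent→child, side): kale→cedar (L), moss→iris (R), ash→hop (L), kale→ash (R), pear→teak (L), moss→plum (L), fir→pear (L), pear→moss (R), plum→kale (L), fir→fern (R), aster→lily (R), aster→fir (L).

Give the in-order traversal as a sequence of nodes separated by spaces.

teak pear cedar kale hop ash plum moss iris fir fern aster lily

In-order visits the left subtree, then the node, then the right subtree.
At aster: go left to fir.
  At fir: go left to pear.
    At pear: go left to teak.
      teak is a leaf — visit teak.
    Visit pear.
    At pear: go right to moss.
      At moss: go left to plum.
        At plum: go left to kale.
          At kale: go left to cedar.
            cedar is a leaf — visit cedar.
          Visit kale.
          At kale: go right to ash.
            At ash: go left to hop.
              hop is a leaf — visit hop.
            Visit ash.
            At ash: no right child.
        Visit plum.
        At plum: no right child.
      Visit moss.
      At moss: go right to iris.
        iris is a leaf — visit iris.
  Visit fir.
  At fir: go right to fern.
    fern is a leaf — visit fern.
Visit aster.
At aster: go right to lily.
  lily is a leaf — visit lily.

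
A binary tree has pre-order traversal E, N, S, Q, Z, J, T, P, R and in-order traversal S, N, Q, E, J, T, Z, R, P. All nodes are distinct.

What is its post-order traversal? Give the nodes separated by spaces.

The first element of pre-order is the root; it splits in-order into left and right subtrees.
Root E: left subtree has 3 nodes {S, N, Q}, right has 5 {J, T, Z, R, P}.
  Root N: left subtree has 1 node {S}, right has 1 {Q}.
  Root Z: left subtree has 2 nodes {J, T}, right has 2 {R, P}.
    Root J: left subtree has 0 nodes { }, right has 1 {T}.
    Root P: left subtree has 1 node {R}, right has 0 { }.

S Q N T J R P Z E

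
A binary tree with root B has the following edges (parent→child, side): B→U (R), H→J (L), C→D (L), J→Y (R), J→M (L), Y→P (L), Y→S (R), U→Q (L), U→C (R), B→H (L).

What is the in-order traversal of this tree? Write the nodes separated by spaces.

M J P Y S H B Q U D C

In-order visits the left subtree, then the node, then the right subtree.
At B: go left to H.
  At H: go left to J.
    At J: go left to M.
      M is a leaf — visit M.
    Visit J.
    At J: go right to Y.
      At Y: go left to P.
        P is a leaf — visit P.
      Visit Y.
      At Y: go right to S.
        S is a leaf — visit S.
  Visit H.
  At H: no right child.
Visit B.
At B: go right to U.
  At U: go left to Q.
    Q is a leaf — visit Q.
  Visit U.
  At U: go right to C.
    At C: go left to D.
      D is a leaf — visit D.
    Visit C.
    At C: no right child.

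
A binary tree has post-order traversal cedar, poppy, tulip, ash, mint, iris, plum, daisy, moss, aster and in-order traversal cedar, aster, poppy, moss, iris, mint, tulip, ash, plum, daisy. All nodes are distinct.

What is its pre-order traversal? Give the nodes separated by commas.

The last element of post-order is the root; it splits in-order into left and right subtrees.
Root aster: left subtree has 1 node {cedar}, right has 8 {poppy, moss, iris, mint, tulip, ash, plum, daisy}.
  Root moss: left subtree has 1 node {poppy}, right has 6 {iris, mint, tulip, ash, plum, daisy}.
    Root daisy: left subtree has 5 nodes {iris, mint, tulip, ash, plum}, right has 0 { }.
      Root plum: left subtree has 4 nodes {iris, mint, tulip, ash}, right has 0 { }.
        Root iris: left subtree has 0 nodes { }, right has 3 {mint, tulip, ash}.
          Root mint: left subtree has 0 nodes { }, right has 2 {tulip, ash}.
            Root ash: left subtree has 1 node {tulip}, right has 0 { }.

aster, cedar, moss, poppy, daisy, plum, iris, mint, ash, tulip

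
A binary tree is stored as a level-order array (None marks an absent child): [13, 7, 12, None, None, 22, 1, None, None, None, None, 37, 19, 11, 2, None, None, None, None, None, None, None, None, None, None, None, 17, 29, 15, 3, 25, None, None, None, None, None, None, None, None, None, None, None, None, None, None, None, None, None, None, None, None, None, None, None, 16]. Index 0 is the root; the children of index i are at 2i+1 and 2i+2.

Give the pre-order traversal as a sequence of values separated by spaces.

13 7 12 22 37 19 17 16 1 11 29 15 2 3 25

Pre-order visits the node, then its left subtree, then its right subtree.
Visit 13.
At 13: go left to 7.
  7 is a leaf — visit 7.
At 13: go right to 12.
  Visit 12.
  At 12: go left to 22.
    Visit 22.
    At 22: go left to 37.
      37 is a leaf — visit 37.
    At 22: go right to 19.
      Visit 19.
      At 19: no left child.
      At 19: go right to 17.
        Visit 17.
        At 17: no left child.
        At 17: go right to 16.
          16 is a leaf — visit 16.
  At 12: go right to 1.
    Visit 1.
    At 1: go left to 11.
      Visit 11.
      At 11: go left to 29.
        29 is a leaf — visit 29.
      At 11: go right to 15.
        15 is a leaf — visit 15.
    At 1: go right to 2.
      Visit 2.
      At 2: go left to 3.
        3 is a leaf — visit 3.
      At 2: go right to 25.
        25 is a leaf — visit 25.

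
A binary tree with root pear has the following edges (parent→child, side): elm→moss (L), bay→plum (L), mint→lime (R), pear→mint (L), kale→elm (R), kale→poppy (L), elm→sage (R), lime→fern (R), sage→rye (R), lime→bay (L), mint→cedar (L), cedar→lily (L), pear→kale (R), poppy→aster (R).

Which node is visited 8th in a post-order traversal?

aster

Post-order visits the left subtree, then the right subtree, then the node.
At pear: go left to mint.
  At mint: go left to cedar.
    At cedar: go left to lily.
      lily is a leaf — visit lily.
    At cedar: no right child.
    Visit cedar.
  At mint: go right to lime.
    At lime: go left to bay.
      At bay: go left to plum.
        plum is a leaf — visit plum.
      At bay: no right child.
      Visit bay.
    At lime: go right to fern.
      fern is a leaf — visit fern.
    Visit lime.
  Visit mint.
At pear: go right to kale.
  At kale: go left to poppy.
    At poppy: no left child.
    At poppy: go right to aster.
      aster is a leaf — visit aster.
    Visit poppy.
  At kale: go right to elm.
    At elm: go left to moss.
      moss is a leaf — visit moss.
    At elm: go right to sage.
      At sage: no left child.
      At sage: go right to rye.
        rye is a leaf — visit rye.
      Visit sage.
    Visit elm.
  Visit kale.
Visit pear.
Full post-order sequence: lily, cedar, plum, bay, fern, lime, mint, aster, poppy, moss, rye, sage, elm, kale, pear.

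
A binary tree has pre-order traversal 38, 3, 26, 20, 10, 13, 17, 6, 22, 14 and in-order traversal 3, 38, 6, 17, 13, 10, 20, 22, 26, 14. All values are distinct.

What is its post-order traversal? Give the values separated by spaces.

3 6 17 13 10 22 20 14 26 38

The first element of pre-order is the root; it splits in-order into left and right subtrees.
Root 38: left subtree has 1 node {3}, right has 8 {6, 17, 13, 10, 20, 22, 26, 14}.
  Root 26: left subtree has 6 nodes {6, 17, 13, 10, 20, 22}, right has 1 {14}.
    Root 20: left subtree has 4 nodes {6, 17, 13, 10}, right has 1 {22}.
      Root 10: left subtree has 3 nodes {6, 17, 13}, right has 0 { }.
        Root 13: left subtree has 2 nodes {6, 17}, right has 0 { }.
          Root 17: left subtree has 1 node {6}, right has 0 { }.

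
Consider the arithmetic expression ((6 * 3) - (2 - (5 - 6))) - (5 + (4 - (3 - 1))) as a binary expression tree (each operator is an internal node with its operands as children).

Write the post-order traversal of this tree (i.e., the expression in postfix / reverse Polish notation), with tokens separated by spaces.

6 3 * 2 5 6 - - - 5 4 3 1 - - + -

Post-order on an expression tree gives postfix notation: for each operator, emit left operand, right operand, then the operator.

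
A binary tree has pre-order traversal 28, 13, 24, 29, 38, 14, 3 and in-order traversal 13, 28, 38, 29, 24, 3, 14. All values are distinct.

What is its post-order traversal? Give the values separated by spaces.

13 38 29 3 14 24 28

The first element of pre-order is the root; it splits in-order into left and right subtrees.
Root 28: left subtree has 1 node {13}, right has 5 {38, 29, 24, 3, 14}.
  Root 24: left subtree has 2 nodes {38, 29}, right has 2 {3, 14}.
    Root 29: left subtree has 1 node {38}, right has 0 { }.
    Root 14: left subtree has 1 node {3}, right has 0 { }.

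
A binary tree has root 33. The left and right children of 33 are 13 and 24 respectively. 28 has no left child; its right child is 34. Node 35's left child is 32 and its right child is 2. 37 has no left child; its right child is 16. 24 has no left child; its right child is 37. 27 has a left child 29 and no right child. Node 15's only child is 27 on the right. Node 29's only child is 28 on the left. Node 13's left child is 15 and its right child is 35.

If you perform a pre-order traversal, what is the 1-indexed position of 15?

3

Pre-order visits the node, then its left subtree, then its right subtree.
Visit 33.
At 33: go left to 13.
  Visit 13.
  At 13: go left to 15.
    Visit 15.
    At 15: no left child.
    At 15: go right to 27.
      Visit 27.
      At 27: go left to 29.
        Visit 29.
        At 29: go left to 28.
          Visit 28.
          At 28: no left child.
          At 28: go right to 34.
            34 is a leaf — visit 34.
        At 29: no right child.
      At 27: no right child.
  At 13: go right to 35.
    Visit 35.
    At 35: go left to 32.
      32 is a leaf — visit 32.
    At 35: go right to 2.
      2 is a leaf — visit 2.
At 33: go right to 24.
  Visit 24.
  At 24: no left child.
  At 24: go right to 37.
    Visit 37.
    At 37: no left child.
    At 37: go right to 16.
      16 is a leaf — visit 16.
Full pre-order sequence: 33, 13, 15, 27, 29, 28, 34, 35, 32, 2, 24, 37, 16.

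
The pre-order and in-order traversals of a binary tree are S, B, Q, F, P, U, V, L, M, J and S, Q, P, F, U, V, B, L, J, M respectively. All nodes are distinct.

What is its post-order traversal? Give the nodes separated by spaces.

The first element of pre-order is the root; it splits in-order into left and right subtrees.
Root S: left subtree has 0 nodes { }, right has 9 {Q, P, F, U, V, B, L, J, M}.
  Root B: left subtree has 5 nodes {Q, P, F, U, V}, right has 3 {L, J, M}.
    Root Q: left subtree has 0 nodes { }, right has 4 {P, F, U, V}.
      Root F: left subtree has 1 node {P}, right has 2 {U, V}.
        Root U: left subtree has 0 nodes { }, right has 1 {V}.
    Root L: left subtree has 0 nodes { }, right has 2 {J, M}.
      Root M: left subtree has 1 node {J}, right has 0 { }.

P V U F Q J M L B S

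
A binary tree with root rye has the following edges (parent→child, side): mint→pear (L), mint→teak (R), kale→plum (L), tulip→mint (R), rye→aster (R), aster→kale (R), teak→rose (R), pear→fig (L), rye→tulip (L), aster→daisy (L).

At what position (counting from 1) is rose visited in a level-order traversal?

Level-order visits nodes level by level from the root, left to right within each level.
Level 0: rye
Level 1: tulip, aster
Level 2: mint, daisy, kale
Level 3: pear, teak, plum
Level 4: fig, rose
Full level-order sequence: rye, tulip, aster, mint, daisy, kale, pear, teak, plum, fig, rose.

11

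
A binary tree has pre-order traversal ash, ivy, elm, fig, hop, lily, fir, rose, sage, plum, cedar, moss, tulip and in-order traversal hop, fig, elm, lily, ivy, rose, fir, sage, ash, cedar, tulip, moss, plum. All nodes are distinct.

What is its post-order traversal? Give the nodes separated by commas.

The first element of pre-order is the root; it splits in-order into left and right subtrees.
Root ash: left subtree has 8 nodes {hop, fig, elm, lily, ivy, rose, fir, sage}, right has 4 {cedar, tulip, moss, plum}.
  Root ivy: left subtree has 4 nodes {hop, fig, elm, lily}, right has 3 {rose, fir, sage}.
    Root elm: left subtree has 2 nodes {hop, fig}, right has 1 {lily}.
      Root fig: left subtree has 1 node {hop}, right has 0 { }.
    Root fir: left subtree has 1 node {rose}, right has 1 {sage}.
  Root plum: left subtree has 3 nodes {cedar, tulip, moss}, right has 0 { }.
    Root cedar: left subtree has 0 nodes { }, right has 2 {tulip, moss}.
      Root moss: left subtree has 1 node {tulip}, right has 0 { }.

hop, fig, lily, elm, rose, sage, fir, ivy, tulip, moss, cedar, plum, ash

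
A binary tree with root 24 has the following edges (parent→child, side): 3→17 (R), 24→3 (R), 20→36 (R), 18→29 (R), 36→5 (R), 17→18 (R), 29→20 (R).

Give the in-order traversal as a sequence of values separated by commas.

In-order visits the left subtree, then the node, then the right subtree.
At 24: no left child.
Visit 24.
At 24: go right to 3.
  At 3: no left child.
  Visit 3.
  At 3: go right to 17.
    At 17: no left child.
    Visit 17.
    At 17: go right to 18.
      At 18: no left child.
      Visit 18.
      At 18: go right to 29.
        At 29: no left child.
        Visit 29.
        At 29: go right to 20.
          At 20: no left child.
          Visit 20.
          At 20: go right to 36.
            At 36: no left child.
            Visit 36.
            At 36: go right to 5.
              5 is a leaf — visit 5.

24, 3, 17, 18, 29, 20, 36, 5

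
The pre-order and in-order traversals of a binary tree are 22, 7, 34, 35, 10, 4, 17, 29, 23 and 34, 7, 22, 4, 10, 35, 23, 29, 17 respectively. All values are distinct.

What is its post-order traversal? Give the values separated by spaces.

34 7 4 10 23 29 17 35 22

The first element of pre-order is the root; it splits in-order into left and right subtrees.
Root 22: left subtree has 2 nodes {34, 7}, right has 6 {4, 10, 35, 23, 29, 17}.
  Root 7: left subtree has 1 node {34}, right has 0 { }.
  Root 35: left subtree has 2 nodes {4, 10}, right has 3 {23, 29, 17}.
    Root 10: left subtree has 1 node {4}, right has 0 { }.
    Root 17: left subtree has 2 nodes {23, 29}, right has 0 { }.
      Root 29: left subtree has 1 node {23}, right has 0 { }.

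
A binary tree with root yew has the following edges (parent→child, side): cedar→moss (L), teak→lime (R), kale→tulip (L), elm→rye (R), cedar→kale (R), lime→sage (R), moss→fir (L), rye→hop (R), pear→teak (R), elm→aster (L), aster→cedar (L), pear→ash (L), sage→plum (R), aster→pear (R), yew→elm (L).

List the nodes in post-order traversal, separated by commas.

fir, moss, tulip, kale, cedar, ash, plum, sage, lime, teak, pear, aster, hop, rye, elm, yew

Post-order visits the left subtree, then the right subtree, then the node.
At yew: go left to elm.
  At elm: go left to aster.
    At aster: go left to cedar.
      At cedar: go left to moss.
        At moss: go left to fir.
          fir is a leaf — visit fir.
        At moss: no right child.
        Visit moss.
      At cedar: go right to kale.
        At kale: go left to tulip.
          tulip is a leaf — visit tulip.
        At kale: no right child.
        Visit kale.
      Visit cedar.
    At aster: go right to pear.
      At pear: go left to ash.
        ash is a leaf — visit ash.
      At pear: go right to teak.
        At teak: no left child.
        At teak: go right to lime.
          At lime: no left child.
          At lime: go right to sage.
            At sage: no left child.
            At sage: go right to plum.
              plum is a leaf — visit plum.
            Visit sage.
          Visit lime.
        Visit teak.
      Visit pear.
    Visit aster.
  At elm: go right to rye.
    At rye: no left child.
    At rye: go right to hop.
      hop is a leaf — visit hop.
    Visit rye.
  Visit elm.
At yew: no right child.
Visit yew.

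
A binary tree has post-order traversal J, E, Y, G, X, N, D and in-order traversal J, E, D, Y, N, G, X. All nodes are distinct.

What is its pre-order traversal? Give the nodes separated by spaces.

The last element of post-order is the root; it splits in-order into left and right subtrees.
Root D: left subtree has 2 nodes {J, E}, right has 4 {Y, N, G, X}.
  Root E: left subtree has 1 node {J}, right has 0 { }.
  Root N: left subtree has 1 node {Y}, right has 2 {G, X}.
    Root X: left subtree has 1 node {G}, right has 0 { }.

D E J N Y X G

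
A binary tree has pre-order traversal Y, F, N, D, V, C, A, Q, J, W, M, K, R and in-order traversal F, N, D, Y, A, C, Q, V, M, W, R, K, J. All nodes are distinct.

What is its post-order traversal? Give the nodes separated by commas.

D, N, F, A, Q, C, M, R, K, W, J, V, Y

The first element of pre-order is the root; it splits in-order into left and right subtrees.
Root Y: left subtree has 3 nodes {F, N, D}, right has 9 {A, C, Q, V, M, W, R, K, J}.
  Root F: left subtree has 0 nodes { }, right has 2 {N, D}.
    Root N: left subtree has 0 nodes { }, right has 1 {D}.
  Root V: left subtree has 3 nodes {A, C, Q}, right has 5 {M, W, R, K, J}.
    Root C: left subtree has 1 node {A}, right has 1 {Q}.
    Root J: left subtree has 4 nodes {M, W, R, K}, right has 0 { }.
      Root W: left subtree has 1 node {M}, right has 2 {R, K}.
        Root K: left subtree has 1 node {R}, right has 0 { }.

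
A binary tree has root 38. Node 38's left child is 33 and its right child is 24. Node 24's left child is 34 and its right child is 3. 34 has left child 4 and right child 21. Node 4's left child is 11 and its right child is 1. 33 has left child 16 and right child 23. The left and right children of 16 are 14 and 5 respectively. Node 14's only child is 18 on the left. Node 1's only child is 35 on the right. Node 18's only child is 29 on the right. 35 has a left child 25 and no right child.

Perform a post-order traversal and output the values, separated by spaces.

Post-order visits the left subtree, then the right subtree, then the node.
At 38: go left to 33.
  At 33: go left to 16.
    At 16: go left to 14.
      At 14: go left to 18.
        At 18: no left child.
        At 18: go right to 29.
          29 is a leaf — visit 29.
        Visit 18.
      At 14: no right child.
      Visit 14.
    At 16: go right to 5.
      5 is a leaf — visit 5.
    Visit 16.
  At 33: go right to 23.
    23 is a leaf — visit 23.
  Visit 33.
At 38: go right to 24.
  At 24: go left to 34.
    At 34: go left to 4.
      At 4: go left to 11.
        11 is a leaf — visit 11.
      At 4: go right to 1.
        At 1: no left child.
        At 1: go right to 35.
          At 35: go left to 25.
            25 is a leaf — visit 25.
          At 35: no right child.
          Visit 35.
        Visit 1.
      Visit 4.
    At 34: go right to 21.
      21 is a leaf — visit 21.
    Visit 34.
  At 24: go right to 3.
    3 is a leaf — visit 3.
  Visit 24.
Visit 38.

29 18 14 5 16 23 33 11 25 35 1 4 21 34 3 24 38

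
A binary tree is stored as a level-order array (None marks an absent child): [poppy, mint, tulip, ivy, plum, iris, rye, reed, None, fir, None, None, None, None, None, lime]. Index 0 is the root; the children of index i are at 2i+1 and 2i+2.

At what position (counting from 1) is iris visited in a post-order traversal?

7

Post-order visits the left subtree, then the right subtree, then the node.
At poppy: go left to mint.
  At mint: go left to ivy.
    At ivy: go left to reed.
      At reed: go left to lime.
        lime is a leaf — visit lime.
      At reed: no right child.
      Visit reed.
    At ivy: no right child.
    Visit ivy.
  At mint: go right to plum.
    At plum: go left to fir.
      fir is a leaf — visit fir.
    At plum: no right child.
    Visit plum.
  Visit mint.
At poppy: go right to tulip.
  At tulip: go left to iris.
    iris is a leaf — visit iris.
  At tulip: go right to rye.
    rye is a leaf — visit rye.
  Visit tulip.
Visit poppy.
Full post-order sequence: lime, reed, ivy, fir, plum, mint, iris, rye, tulip, poppy.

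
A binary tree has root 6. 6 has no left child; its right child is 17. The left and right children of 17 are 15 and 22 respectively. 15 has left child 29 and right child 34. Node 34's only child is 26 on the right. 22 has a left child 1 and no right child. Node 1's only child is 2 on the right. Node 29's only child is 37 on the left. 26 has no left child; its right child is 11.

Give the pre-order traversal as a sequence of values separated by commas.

Pre-order visits the node, then its left subtree, then its right subtree.
Visit 6.
At 6: no left child.
At 6: go right to 17.
  Visit 17.
  At 17: go left to 15.
    Visit 15.
    At 15: go left to 29.
      Visit 29.
      At 29: go left to 37.
        37 is a leaf — visit 37.
      At 29: no right child.
    At 15: go right to 34.
      Visit 34.
      At 34: no left child.
      At 34: go right to 26.
        Visit 26.
        At 26: no left child.
        At 26: go right to 11.
          11 is a leaf — visit 11.
  At 17: go right to 22.
    Visit 22.
    At 22: go left to 1.
      Visit 1.
      At 1: no left child.
      At 1: go right to 2.
        2 is a leaf — visit 2.
    At 22: no right child.

6, 17, 15, 29, 37, 34, 26, 11, 22, 1, 2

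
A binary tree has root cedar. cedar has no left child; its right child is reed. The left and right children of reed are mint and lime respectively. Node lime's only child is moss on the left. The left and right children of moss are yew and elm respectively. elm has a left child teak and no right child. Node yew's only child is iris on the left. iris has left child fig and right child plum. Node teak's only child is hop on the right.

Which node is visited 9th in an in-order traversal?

teak

In-order visits the left subtree, then the node, then the right subtree.
At cedar: no left child.
Visit cedar.
At cedar: go right to reed.
  At reed: go left to mint.
    mint is a leaf — visit mint.
  Visit reed.
  At reed: go right to lime.
    At lime: go left to moss.
      At moss: go left to yew.
        At yew: go left to iris.
          At iris: go left to fig.
            fig is a leaf — visit fig.
          Visit iris.
          At iris: go right to plum.
            plum is a leaf — visit plum.
        Visit yew.
        At yew: no right child.
      Visit moss.
      At moss: go right to elm.
        At elm: go left to teak.
          At teak: no left child.
          Visit teak.
          At teak: go right to hop.
            hop is a leaf — visit hop.
        Visit elm.
        At elm: no right child.
    Visit lime.
    At lime: no right child.
Full in-order sequence: cedar, mint, reed, fig, iris, plum, yew, moss, teak, hop, elm, lime.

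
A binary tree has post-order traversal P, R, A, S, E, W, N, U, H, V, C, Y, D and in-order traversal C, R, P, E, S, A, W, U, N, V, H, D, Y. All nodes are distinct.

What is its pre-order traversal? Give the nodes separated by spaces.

The last element of post-order is the root; it splits in-order into left and right subtrees.
Root D: left subtree has 11 nodes {C, R, P, E, S, A, W, U, N, V, H}, right has 1 {Y}.
  Root C: left subtree has 0 nodes { }, right has 10 {R, P, E, S, A, W, U, N, V, H}.
    Root V: left subtree has 8 nodes {R, P, E, S, A, W, U, N}, right has 1 {H}.
      Root U: left subtree has 6 nodes {R, P, E, S, A, W}, right has 1 {N}.
        Root W: left subtree has 5 nodes {R, P, E, S, A}, right has 0 { }.
          Root E: left subtree has 2 nodes {R, P}, right has 2 {S, A}.
            Root R: left subtree has 0 nodes { }, right has 1 {P}.
            Root S: left subtree has 0 nodes { }, right has 1 {A}.

D C V U W E R P S A N H Y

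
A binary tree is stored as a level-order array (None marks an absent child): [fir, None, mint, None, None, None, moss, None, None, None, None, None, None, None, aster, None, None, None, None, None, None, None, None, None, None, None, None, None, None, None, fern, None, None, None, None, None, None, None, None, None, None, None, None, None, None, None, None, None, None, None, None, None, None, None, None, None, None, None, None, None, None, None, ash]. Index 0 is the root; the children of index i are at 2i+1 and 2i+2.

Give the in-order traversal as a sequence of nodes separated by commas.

In-order visits the left subtree, then the node, then the right subtree.
At fir: no left child.
Visit fir.
At fir: go right to mint.
  At mint: no left child.
  Visit mint.
  At mint: go right to moss.
    At moss: no left child.
    Visit moss.
    At moss: go right to aster.
      At aster: no left child.
      Visit aster.
      At aster: go right to fern.
        At fern: no left child.
        Visit fern.
        At fern: go right to ash.
          ash is a leaf — visit ash.

fir, mint, moss, aster, fern, ash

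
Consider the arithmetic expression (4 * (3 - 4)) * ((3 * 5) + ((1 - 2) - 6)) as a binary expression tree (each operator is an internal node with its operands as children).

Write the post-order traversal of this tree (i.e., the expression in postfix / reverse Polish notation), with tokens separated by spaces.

4 3 4 - * 3 5 * 1 2 - 6 - + *

Post-order on an expression tree gives postfix notation: for each operator, emit left operand, right operand, then the operator.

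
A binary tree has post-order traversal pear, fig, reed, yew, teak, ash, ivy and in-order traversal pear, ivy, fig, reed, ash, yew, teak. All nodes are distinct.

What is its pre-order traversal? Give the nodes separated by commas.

ivy, pear, ash, reed, fig, teak, yew

The last element of post-order is the root; it splits in-order into left and right subtrees.
Root ivy: left subtree has 1 node {pear}, right has 5 {fig, reed, ash, yew, teak}.
  Root ash: left subtree has 2 nodes {fig, reed}, right has 2 {yew, teak}.
    Root reed: left subtree has 1 node {fig}, right has 0 { }.
    Root teak: left subtree has 1 node {yew}, right has 0 { }.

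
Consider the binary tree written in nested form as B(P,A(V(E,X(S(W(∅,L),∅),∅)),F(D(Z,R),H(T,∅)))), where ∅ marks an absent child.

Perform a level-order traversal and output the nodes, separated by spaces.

B P A V F E X D H S Z R T W L

Level-order visits nodes level by level from the root, left to right within each level.
Level 0: B
Level 1: P, A
Level 2: V, F
Level 3: E, X, D, H
Level 4: S, Z, R, T
Level 5: W
Level 6: L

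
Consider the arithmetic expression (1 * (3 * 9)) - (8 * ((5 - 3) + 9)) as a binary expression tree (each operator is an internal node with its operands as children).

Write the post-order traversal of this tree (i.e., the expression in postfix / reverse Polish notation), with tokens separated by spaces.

Post-order on an expression tree gives postfix notation: for each operator, emit left operand, right operand, then the operator.

1 3 9 * * 8 5 3 - 9 + * -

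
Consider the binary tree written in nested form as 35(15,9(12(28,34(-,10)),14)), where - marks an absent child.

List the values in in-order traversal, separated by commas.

In-order visits the left subtree, then the node, then the right subtree.
At 35: go left to 15.
  15 is a leaf — visit 15.
Visit 35.
At 35: go right to 9.
  At 9: go left to 12.
    At 12: go left to 28.
      28 is a leaf — visit 28.
    Visit 12.
    At 12: go right to 34.
      At 34: no left child.
      Visit 34.
      At 34: go right to 10.
        10 is a leaf — visit 10.
  Visit 9.
  At 9: go right to 14.
    14 is a leaf — visit 14.

15, 35, 28, 12, 34, 10, 9, 14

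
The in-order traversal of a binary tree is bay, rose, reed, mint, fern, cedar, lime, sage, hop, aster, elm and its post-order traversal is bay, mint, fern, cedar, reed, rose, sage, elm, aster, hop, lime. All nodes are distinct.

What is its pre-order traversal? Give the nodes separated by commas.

The last element of post-order is the root; it splits in-order into left and right subtrees.
Root lime: left subtree has 6 nodes {bay, rose, reed, mint, fern, cedar}, right has 4 {sage, hop, aster, elm}.
  Root rose: left subtree has 1 node {bay}, right has 4 {reed, mint, fern, cedar}.
    Root reed: left subtree has 0 nodes { }, right has 3 {mint, fern, cedar}.
      Root cedar: left subtree has 2 nodes {mint, fern}, right has 0 { }.
        Root fern: left subtree has 1 node {mint}, right has 0 { }.
  Root hop: left subtree has 1 node {sage}, right has 2 {aster, elm}.
    Root aster: left subtree has 0 nodes { }, right has 1 {elm}.

lime, rose, bay, reed, cedar, fern, mint, hop, sage, aster, elm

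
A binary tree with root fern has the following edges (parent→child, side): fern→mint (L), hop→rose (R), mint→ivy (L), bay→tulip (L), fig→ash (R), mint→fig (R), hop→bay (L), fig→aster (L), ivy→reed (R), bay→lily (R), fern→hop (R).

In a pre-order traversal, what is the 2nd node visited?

mint

Pre-order visits the node, then its left subtree, then its right subtree.
Visit fern.
At fern: go left to mint.
  Visit mint.
  At mint: go left to ivy.
    Visit ivy.
    At ivy: no left child.
    At ivy: go right to reed.
      reed is a leaf — visit reed.
  At mint: go right to fig.
    Visit fig.
    At fig: go left to aster.
      aster is a leaf — visit aster.
    At fig: go right to ash.
      ash is a leaf — visit ash.
At fern: go right to hop.
  Visit hop.
  At hop: go left to bay.
    Visit bay.
    At bay: go left to tulip.
      tulip is a leaf — visit tulip.
    At bay: go right to lily.
      lily is a leaf — visit lily.
  At hop: go right to rose.
    rose is a leaf — visit rose.
Full pre-order sequence: fern, mint, ivy, reed, fig, aster, ash, hop, bay, tulip, lily, rose.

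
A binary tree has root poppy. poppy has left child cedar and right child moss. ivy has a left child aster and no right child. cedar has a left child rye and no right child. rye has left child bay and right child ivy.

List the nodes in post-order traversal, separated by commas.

Post-order visits the left subtree, then the right subtree, then the node.
At poppy: go left to cedar.
  At cedar: go left to rye.
    At rye: go left to bay.
      bay is a leaf — visit bay.
    At rye: go right to ivy.
      At ivy: go left to aster.
        aster is a leaf — visit aster.
      At ivy: no right child.
      Visit ivy.
    Visit rye.
  At cedar: no right child.
  Visit cedar.
At poppy: go right to moss.
  moss is a leaf — visit moss.
Visit poppy.

bay, aster, ivy, rye, cedar, moss, poppy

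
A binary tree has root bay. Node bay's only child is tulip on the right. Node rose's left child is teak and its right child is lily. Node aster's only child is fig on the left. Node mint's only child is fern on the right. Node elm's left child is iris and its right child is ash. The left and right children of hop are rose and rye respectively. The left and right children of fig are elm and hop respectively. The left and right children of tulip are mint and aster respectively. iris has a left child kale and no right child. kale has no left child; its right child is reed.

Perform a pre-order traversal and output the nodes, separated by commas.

Pre-order visits the node, then its left subtree, then its right subtree.
Visit bay.
At bay: no left child.
At bay: go right to tulip.
  Visit tulip.
  At tulip: go left to mint.
    Visit mint.
    At mint: no left child.
    At mint: go right to fern.
      fern is a leaf — visit fern.
  At tulip: go right to aster.
    Visit aster.
    At aster: go left to fig.
      Visit fig.
      At fig: go left to elm.
        Visit elm.
        At elm: go left to iris.
          Visit iris.
          At iris: go left to kale.
            Visit kale.
            At kale: no left child.
            At kale: go right to reed.
              reed is a leaf — visit reed.
          At iris: no right child.
        At elm: go right to ash.
          ash is a leaf — visit ash.
      At fig: go right to hop.
        Visit hop.
        At hop: go left to rose.
          Visit rose.
          At rose: go left to teak.
            teak is a leaf — visit teak.
          At rose: go right to lily.
            lily is a leaf — visit lily.
        At hop: go right to rye.
          rye is a leaf — visit rye.
    At aster: no right child.

bay, tulip, mint, fern, aster, fig, elm, iris, kale, reed, ash, hop, rose, teak, lily, rye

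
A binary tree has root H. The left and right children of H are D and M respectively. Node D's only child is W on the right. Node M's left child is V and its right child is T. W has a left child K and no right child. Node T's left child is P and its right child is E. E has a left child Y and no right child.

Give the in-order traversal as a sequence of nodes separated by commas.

D, K, W, H, V, M, P, T, Y, E

In-order visits the left subtree, then the node, then the right subtree.
At H: go left to D.
  At D: no left child.
  Visit D.
  At D: go right to W.
    At W: go left to K.
      K is a leaf — visit K.
    Visit W.
    At W: no right child.
Visit H.
At H: go right to M.
  At M: go left to V.
    V is a leaf — visit V.
  Visit M.
  At M: go right to T.
    At T: go left to P.
      P is a leaf — visit P.
    Visit T.
    At T: go right to E.
      At E: go left to Y.
        Y is a leaf — visit Y.
      Visit E.
      At E: no right child.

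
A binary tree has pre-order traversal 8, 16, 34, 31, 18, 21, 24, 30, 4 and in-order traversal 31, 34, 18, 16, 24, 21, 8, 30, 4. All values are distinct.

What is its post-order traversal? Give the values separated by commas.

31, 18, 34, 24, 21, 16, 4, 30, 8

The first element of pre-order is the root; it splits in-order into left and right subtrees.
Root 8: left subtree has 6 nodes {31, 34, 18, 16, 24, 21}, right has 2 {30, 4}.
  Root 16: left subtree has 3 nodes {31, 34, 18}, right has 2 {24, 21}.
    Root 34: left subtree has 1 node {31}, right has 1 {18}.
    Root 21: left subtree has 1 node {24}, right has 0 { }.
  Root 30: left subtree has 0 nodes { }, right has 1 {4}.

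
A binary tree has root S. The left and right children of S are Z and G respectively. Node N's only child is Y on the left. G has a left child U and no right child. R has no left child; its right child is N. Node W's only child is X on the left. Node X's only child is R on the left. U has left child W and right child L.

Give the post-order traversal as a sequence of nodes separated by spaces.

Post-order visits the left subtree, then the right subtree, then the node.
At S: go left to Z.
  Z is a leaf — visit Z.
At S: go right to G.
  At G: go left to U.
    At U: go left to W.
      At W: go left to X.
        At X: go left to R.
          At R: no left child.
          At R: go right to N.
            At N: go left to Y.
              Y is a leaf — visit Y.
            At N: no right child.
            Visit N.
          Visit R.
        At X: no right child.
        Visit X.
      At W: no right child.
      Visit W.
    At U: go right to L.
      L is a leaf — visit L.
    Visit U.
  At G: no right child.
  Visit G.
Visit S.

Z Y N R X W L U G S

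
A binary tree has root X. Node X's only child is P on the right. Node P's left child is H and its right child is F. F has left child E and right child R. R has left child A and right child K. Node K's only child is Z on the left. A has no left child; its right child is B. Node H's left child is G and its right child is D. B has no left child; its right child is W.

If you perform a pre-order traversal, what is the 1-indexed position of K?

12

Pre-order visits the node, then its left subtree, then its right subtree.
Visit X.
At X: no left child.
At X: go right to P.
  Visit P.
  At P: go left to H.
    Visit H.
    At H: go left to G.
      G is a leaf — visit G.
    At H: go right to D.
      D is a leaf — visit D.
  At P: go right to F.
    Visit F.
    At F: go left to E.
      E is a leaf — visit E.
    At F: go right to R.
      Visit R.
      At R: go left to A.
        Visit A.
        At A: no left child.
        At A: go right to B.
          Visit B.
          At B: no left child.
          At B: go right to W.
            W is a leaf — visit W.
      At R: go right to K.
        Visit K.
        At K: go left to Z.
          Z is a leaf — visit Z.
        At K: no right child.
Full pre-order sequence: X, P, H, G, D, F, E, R, A, B, W, K, Z.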